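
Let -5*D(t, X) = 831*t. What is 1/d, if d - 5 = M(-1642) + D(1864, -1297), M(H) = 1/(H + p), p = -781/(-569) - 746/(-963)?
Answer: -4492761985/1391820825044458 ≈ -3.2280e-6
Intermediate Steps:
D(t, X) = -831*t/5
p = 1176577/547947 (p = -781*(-1/569) - 746*(-1/963) = 781/569 + 746/963 = 1176577/547947 ≈ 2.1472)
M(H) = 1/(1176577/547947 + H) (M(H) = 1/(H + 1176577/547947) = 1/(1176577/547947 + H))
d = -1391820825044458/4492761985 (d = 5 + (547947/(1176577 + 547947*(-1642)) - 831/5*1864) = 5 + (547947/(1176577 - 899728974) - 1548984/5) = 5 + (547947/(-898552397) - 1548984/5) = 5 + (547947*(-1/898552397) - 1548984/5) = 5 + (-547947/898552397 - 1548984/5) = 5 - 1391843288854383/4492761985 = -1391820825044458/4492761985 ≈ -3.0979e+5)
1/d = 1/(-1391820825044458/4492761985) = -4492761985/1391820825044458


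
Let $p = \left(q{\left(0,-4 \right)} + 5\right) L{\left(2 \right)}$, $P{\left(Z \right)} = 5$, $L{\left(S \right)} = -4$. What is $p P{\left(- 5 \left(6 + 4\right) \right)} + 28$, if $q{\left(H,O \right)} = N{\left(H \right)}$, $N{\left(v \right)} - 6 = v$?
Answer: $-192$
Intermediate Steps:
$N{\left(v \right)} = 6 + v$
$q{\left(H,O \right)} = 6 + H$
$p = -44$ ($p = \left(\left(6 + 0\right) + 5\right) \left(-4\right) = \left(6 + 5\right) \left(-4\right) = 11 \left(-4\right) = -44$)
$p P{\left(- 5 \left(6 + 4\right) \right)} + 28 = \left(-44\right) 5 + 28 = -220 + 28 = -192$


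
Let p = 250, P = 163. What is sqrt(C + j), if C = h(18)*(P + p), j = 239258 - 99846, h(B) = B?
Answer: sqrt(146846) ≈ 383.21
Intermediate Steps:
j = 139412
C = 7434 (C = 18*(163 + 250) = 18*413 = 7434)
sqrt(C + j) = sqrt(7434 + 139412) = sqrt(146846)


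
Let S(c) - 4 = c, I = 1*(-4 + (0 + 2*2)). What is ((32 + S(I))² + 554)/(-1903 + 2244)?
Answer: 1850/341 ≈ 5.4252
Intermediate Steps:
I = 0 (I = 1*(-4 + (0 + 4)) = 1*(-4 + 4) = 1*0 = 0)
S(c) = 4 + c
((32 + S(I))² + 554)/(-1903 + 2244) = ((32 + (4 + 0))² + 554)/(-1903 + 2244) = ((32 + 4)² + 554)/341 = (36² + 554)*(1/341) = (1296 + 554)*(1/341) = 1850*(1/341) = 1850/341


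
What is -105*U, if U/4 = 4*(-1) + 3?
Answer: 420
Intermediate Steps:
U = -4 (U = 4*(4*(-1) + 3) = 4*(-4 + 3) = 4*(-1) = -4)
-105*U = -105*(-4) = 420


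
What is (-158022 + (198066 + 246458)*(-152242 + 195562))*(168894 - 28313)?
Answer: 2707115129303298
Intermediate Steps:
(-158022 + (198066 + 246458)*(-152242 + 195562))*(168894 - 28313) = (-158022 + 444524*43320)*140581 = (-158022 + 19256779680)*140581 = 19256621658*140581 = 2707115129303298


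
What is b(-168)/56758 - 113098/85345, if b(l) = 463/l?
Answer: -82959065419/62599533360 ≈ -1.3252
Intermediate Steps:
b(-168)/56758 - 113098/85345 = (463/(-168))/56758 - 113098/85345 = (463*(-1/168))*(1/56758) - 113098*1/85345 = -463/168*1/56758 - 113098/85345 = -463/9535344 - 113098/85345 = -82959065419/62599533360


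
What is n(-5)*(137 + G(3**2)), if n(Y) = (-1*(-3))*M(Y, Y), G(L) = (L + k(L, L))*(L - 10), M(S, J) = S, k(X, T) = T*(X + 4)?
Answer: -165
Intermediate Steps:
k(X, T) = T*(4 + X)
G(L) = (-10 + L)*(L + L*(4 + L)) (G(L) = (L + L*(4 + L))*(L - 10) = (L + L*(4 + L))*(-10 + L) = (-10 + L)*(L + L*(4 + L)))
n(Y) = 3*Y (n(Y) = (-1*(-3))*Y = 3*Y)
n(-5)*(137 + G(3**2)) = (3*(-5))*(137 + 3**2*(-50 + (3**2)**2 - 5*3**2)) = -15*(137 + 9*(-50 + 9**2 - 5*9)) = -15*(137 + 9*(-50 + 81 - 45)) = -15*(137 + 9*(-14)) = -15*(137 - 126) = -15*11 = -165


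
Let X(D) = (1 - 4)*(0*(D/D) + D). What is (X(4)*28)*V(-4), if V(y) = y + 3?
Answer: 336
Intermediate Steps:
V(y) = 3 + y
X(D) = -3*D (X(D) = -3*(0*1 + D) = -3*(0 + D) = -3*D)
(X(4)*28)*V(-4) = (-3*4*28)*(3 - 4) = -12*28*(-1) = -336*(-1) = 336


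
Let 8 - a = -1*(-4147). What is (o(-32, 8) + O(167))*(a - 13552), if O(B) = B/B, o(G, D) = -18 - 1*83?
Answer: 1769100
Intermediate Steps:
o(G, D) = -101 (o(G, D) = -18 - 83 = -101)
O(B) = 1
a = -4139 (a = 8 - (-1)*(-4147) = 8 - 1*4147 = 8 - 4147 = -4139)
(o(-32, 8) + O(167))*(a - 13552) = (-101 + 1)*(-4139 - 13552) = -100*(-17691) = 1769100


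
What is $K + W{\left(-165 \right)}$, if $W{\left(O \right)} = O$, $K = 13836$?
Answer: $13671$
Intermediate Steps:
$K + W{\left(-165 \right)} = 13836 - 165 = 13671$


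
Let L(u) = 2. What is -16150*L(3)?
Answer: -32300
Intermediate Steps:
-16150*L(3) = -16150*2 = -32300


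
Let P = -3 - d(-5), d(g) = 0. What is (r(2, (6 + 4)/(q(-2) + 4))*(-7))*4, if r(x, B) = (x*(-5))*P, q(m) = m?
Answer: -840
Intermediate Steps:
P = -3 (P = -3 - 1*0 = -3 + 0 = -3)
r(x, B) = 15*x (r(x, B) = (x*(-5))*(-3) = -5*x*(-3) = 15*x)
(r(2, (6 + 4)/(q(-2) + 4))*(-7))*4 = ((15*2)*(-7))*4 = (30*(-7))*4 = -210*4 = -840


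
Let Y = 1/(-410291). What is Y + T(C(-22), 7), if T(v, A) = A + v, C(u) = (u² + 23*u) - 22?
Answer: -15180768/410291 ≈ -37.000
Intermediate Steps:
C(u) = -22 + u² + 23*u
Y = -1/410291 ≈ -2.4373e-6
Y + T(C(-22), 7) = -1/410291 + (7 + (-22 + (-22)² + 23*(-22))) = -1/410291 + (7 + (-22 + 484 - 506)) = -1/410291 + (7 - 44) = -1/410291 - 37 = -15180768/410291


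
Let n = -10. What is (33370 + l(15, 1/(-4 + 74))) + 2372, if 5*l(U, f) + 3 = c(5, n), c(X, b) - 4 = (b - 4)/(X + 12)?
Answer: 3038073/85 ≈ 35742.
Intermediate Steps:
c(X, b) = 4 + (-4 + b)/(12 + X) (c(X, b) = 4 + (b - 4)/(X + 12) = 4 + (-4 + b)/(12 + X))
l(U, f) = 3/85 (l(U, f) = -⅗ + ((44 - 10 + 4*5)/(12 + 5))/5 = -⅗ + ((44 - 10 + 20)/17)/5 = -⅗ + ((1/17)*54)/5 = -⅗ + (⅕)*(54/17) = -⅗ + 54/85 = 3/85)
(33370 + l(15, 1/(-4 + 74))) + 2372 = (33370 + 3/85) + 2372 = 2836453/85 + 2372 = 3038073/85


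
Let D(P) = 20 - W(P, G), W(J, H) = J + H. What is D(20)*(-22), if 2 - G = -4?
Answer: 132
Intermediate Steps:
G = 6 (G = 2 - 1*(-4) = 2 + 4 = 6)
W(J, H) = H + J
D(P) = 14 - P (D(P) = 20 - (6 + P) = 20 + (-6 - P) = 14 - P)
D(20)*(-22) = (14 - 1*20)*(-22) = (14 - 20)*(-22) = -6*(-22) = 132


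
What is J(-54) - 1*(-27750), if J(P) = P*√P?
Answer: 27750 - 162*I*√6 ≈ 27750.0 - 396.82*I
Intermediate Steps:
J(P) = P^(3/2)
J(-54) - 1*(-27750) = (-54)^(3/2) - 1*(-27750) = -162*I*√6 + 27750 = 27750 - 162*I*√6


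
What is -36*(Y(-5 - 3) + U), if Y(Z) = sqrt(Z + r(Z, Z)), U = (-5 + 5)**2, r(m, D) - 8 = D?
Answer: -72*I*sqrt(2) ≈ -101.82*I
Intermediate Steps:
r(m, D) = 8 + D
U = 0 (U = 0**2 = 0)
Y(Z) = sqrt(8 + 2*Z) (Y(Z) = sqrt(Z + (8 + Z)) = sqrt(8 + 2*Z))
-36*(Y(-5 - 3) + U) = -36*(sqrt(8 + 2*(-5 - 3)) + 0) = -36*(sqrt(8 + 2*(-8)) + 0) = -36*(sqrt(8 - 16) + 0) = -36*(sqrt(-8) + 0) = -36*(2*I*sqrt(2) + 0) = -72*I*sqrt(2)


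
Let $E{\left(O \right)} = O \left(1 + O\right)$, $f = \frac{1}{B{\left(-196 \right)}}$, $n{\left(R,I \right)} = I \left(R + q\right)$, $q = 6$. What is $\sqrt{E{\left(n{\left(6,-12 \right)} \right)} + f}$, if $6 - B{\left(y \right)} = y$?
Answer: $\frac{\sqrt{840236170}}{202} \approx 143.5$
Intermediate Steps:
$B{\left(y \right)} = 6 - y$
$n{\left(R,I \right)} = I \left(6 + R\right)$ ($n{\left(R,I \right)} = I \left(R + 6\right) = I \left(6 + R\right)$)
$f = \frac{1}{202}$ ($f = \frac{1}{6 - -196} = \frac{1}{6 + 196} = \frac{1}{202} \approx 0.0049505$)
$\sqrt{E{\left(n{\left(6,-12 \right)} \right)} + f} = \sqrt{- 12 \left(6 + 6\right) \left(1 - 12 \left(6 + 6\right)\right) + \frac{1}{202}} = \sqrt{\left(-12\right) 12 \left(1 - 144\right) + \frac{1}{202}} = \sqrt{- 144 \left(1 - 144\right) + \frac{1}{202}} = \sqrt{\left(-144\right) \left(-143\right) + \frac{1}{202}} = \sqrt{20592 + \frac{1}{202}} = \sqrt{\frac{4159585}{202}} = \frac{\sqrt{840236170}}{202}$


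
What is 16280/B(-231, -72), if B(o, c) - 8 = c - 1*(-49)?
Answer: -3256/3 ≈ -1085.3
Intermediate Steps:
B(o, c) = 57 + c (B(o, c) = 8 + (c - 1*(-49)) = 8 + (c + 49) = 8 + (49 + c) = 57 + c)
16280/B(-231, -72) = 16280/(57 - 72) = 16280/(-15) = 16280*(-1/15) = -3256/3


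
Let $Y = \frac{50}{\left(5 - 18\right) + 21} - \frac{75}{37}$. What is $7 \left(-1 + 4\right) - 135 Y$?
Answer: $- \frac{81267}{148} \approx -549.1$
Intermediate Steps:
$Y = \frac{625}{148}$ ($Y = \frac{50}{-13 + 21} - \frac{75}{37} = \frac{50}{8} - \frac{75}{37} = 50 \cdot \frac{1}{8} - \frac{75}{37} = \frac{25}{4} - \frac{75}{37} = \frac{625}{148} \approx 4.223$)
$7 \left(-1 + 4\right) - 135 Y = 7 \left(-1 + 4\right) - \frac{84375}{148} = 7 \cdot 3 - \frac{84375}{148} = 21 - \frac{84375}{148} = - \frac{81267}{148}$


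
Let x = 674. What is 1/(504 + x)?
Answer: 1/1178 ≈ 0.00084890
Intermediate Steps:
1/(504 + x) = 1/(504 + 674) = 1/1178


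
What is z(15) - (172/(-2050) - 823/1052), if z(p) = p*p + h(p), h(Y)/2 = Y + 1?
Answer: 278057147/1078300 ≈ 257.87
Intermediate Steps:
h(Y) = 2 + 2*Y (h(Y) = 2*(Y + 1) = 2*(1 + Y) = 2 + 2*Y)
z(p) = 2 + p² + 2*p (z(p) = p*p + (2 + 2*p) = p² + (2 + 2*p) = 2 + p² + 2*p)
z(15) - (172/(-2050) - 823/1052) = (2 + 15² + 2*15) - (172/(-2050) - 823/1052) = (2 + 225 + 30) - (172*(-1/2050) - 823*1/1052) = 257 - (-86/1025 - 823/1052) = 257 - 1*(-934047/1078300) = 257 + 934047/1078300 = 278057147/1078300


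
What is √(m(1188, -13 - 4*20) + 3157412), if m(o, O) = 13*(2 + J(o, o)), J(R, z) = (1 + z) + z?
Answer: √3188339 ≈ 1785.6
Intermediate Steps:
J(R, z) = 1 + 2*z
m(o, O) = 39 + 26*o (m(o, O) = 13*(2 + (1 + 2*o)) = 13*(3 + 2*o) = 39 + 26*o)
√(m(1188, -13 - 4*20) + 3157412) = √((39 + 26*1188) + 3157412) = √((39 + 30888) + 3157412) = √(30927 + 3157412) = √3188339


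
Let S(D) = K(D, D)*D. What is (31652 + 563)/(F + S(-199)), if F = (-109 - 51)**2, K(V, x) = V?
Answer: 32215/65201 ≈ 0.49409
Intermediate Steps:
S(D) = D**2 (S(D) = D*D = D**2)
F = 25600 (F = (-160)**2 = 25600)
(31652 + 563)/(F + S(-199)) = (31652 + 563)/(25600 + (-199)**2) = 32215/(25600 + 39601) = 32215/65201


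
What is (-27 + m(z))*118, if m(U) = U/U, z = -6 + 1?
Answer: -3068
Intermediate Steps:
z = -5
m(U) = 1
(-27 + m(z))*118 = (-27 + 1)*118 = -26*118 = -3068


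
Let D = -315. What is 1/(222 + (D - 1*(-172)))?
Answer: 1/79 ≈ 0.012658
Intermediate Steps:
1/(222 + (D - 1*(-172))) = 1/(222 + (-315 - 1*(-172))) = 1/(222 + (-315 + 172)) = 1/(222 - 143) = 1/79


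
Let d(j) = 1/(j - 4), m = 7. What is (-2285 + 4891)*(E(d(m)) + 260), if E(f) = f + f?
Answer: 2037892/3 ≈ 6.7930e+5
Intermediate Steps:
d(j) = 1/(-4 + j)
E(f) = 2*f
(-2285 + 4891)*(E(d(m)) + 260) = (-2285 + 4891)*(2/(-4 + 7) + 260) = 2606*(2/3 + 260) = 2606*(2*(⅓) + 260) = 2606*(⅔ + 260) = 2606*(782/3) = 2037892/3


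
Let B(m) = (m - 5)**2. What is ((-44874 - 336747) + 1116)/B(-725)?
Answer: -76101/106580 ≈ -0.71403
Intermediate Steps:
B(m) = (-5 + m)**2
((-44874 - 336747) + 1116)/B(-725) = ((-44874 - 336747) + 1116)/((-5 - 725)**2) = (-381621 + 1116)/((-730)**2) = -380505/532900 = -380505*1/532900 = -76101/106580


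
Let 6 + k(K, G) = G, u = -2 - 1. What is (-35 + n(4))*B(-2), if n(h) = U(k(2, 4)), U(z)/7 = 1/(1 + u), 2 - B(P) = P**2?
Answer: 77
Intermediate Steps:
u = -3
k(K, G) = -6 + G
B(P) = 2 - P**2
U(z) = -7/2 (U(z) = 7/(1 - 3) = 7/(-2) = 7*(-1/2) = -7/2)
n(h) = -7/2
(-35 + n(4))*B(-2) = (-35 - 7/2)*(2 - 1*(-2)**2) = -77*(2 - 1*4)/2 = -77*(2 - 4)/2 = -77/2*(-2) = 77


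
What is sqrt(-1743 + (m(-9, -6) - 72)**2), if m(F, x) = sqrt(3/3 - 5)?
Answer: sqrt(3437 - 288*I) ≈ 58.677 - 2.4541*I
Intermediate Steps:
m(F, x) = 2*I (m(F, x) = sqrt(3*(1/3) - 5) = sqrt(1 - 5) = sqrt(-4) = 2*I)
sqrt(-1743 + (m(-9, -6) - 72)**2) = sqrt(-1743 + (2*I - 72)**2) = sqrt(-1743 + (-72 + 2*I)**2)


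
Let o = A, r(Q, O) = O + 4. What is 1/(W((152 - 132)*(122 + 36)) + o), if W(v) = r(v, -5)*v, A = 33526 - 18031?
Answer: 1/12335 ≈ 8.1070e-5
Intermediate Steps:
r(Q, O) = 4 + O
A = 15495
o = 15495
W(v) = -v (W(v) = (4 - 5)*v = -v)
1/(W((152 - 132)*(122 + 36)) + o) = 1/(-(152 - 132)*(122 + 36) + 15495) = 1/(-20*158 + 15495) = 1/(-1*3160 + 15495) = 1/(-3160 + 15495) = 1/12335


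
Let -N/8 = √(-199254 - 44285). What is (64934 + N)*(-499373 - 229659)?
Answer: -47338963888 + 5832256*I*√243539 ≈ -4.7339e+10 + 2.8782e+9*I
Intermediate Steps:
N = -8*I*√243539 (N = -8*√(-199254 - 44285) = -8*I*√243539 ≈ -3948.0*I)
(64934 + N)*(-499373 - 229659) = (64934 - 8*I*√243539)*(-499373 - 229659) = (64934 - 8*I*√243539)*(-729032) = -47338963888 + 5832256*I*√243539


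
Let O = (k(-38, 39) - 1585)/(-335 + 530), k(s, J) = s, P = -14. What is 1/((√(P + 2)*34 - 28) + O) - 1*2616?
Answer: -55968081467/21394507 - 287300*I*√3/64183521 ≈ -2616.0 - 0.0077531*I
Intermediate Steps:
O = -541/65 (O = (-38 - 1585)/(-335 + 530) = -1623/195 = -1623*1/195 = -541/65 ≈ -8.3231)
1/((√(P + 2)*34 - 28) + O) - 1*2616 = 1/((√(-14 + 2)*34 - 28) - 541/65) - 1*2616 = 1/((√(-12)*34 - 28) - 541/65) - 2616 = 1/(((2*I*√3)*34 - 28) - 541/65) - 2616 = 1/((68*I*√3 - 28) - 541/65) - 2616 = 1/((-28 + 68*I*√3) - 541/65) - 2616 = 1/(-2361/65 + 68*I*√3) - 2616 = -2616 + 1/(-2361/65 + 68*I*√3)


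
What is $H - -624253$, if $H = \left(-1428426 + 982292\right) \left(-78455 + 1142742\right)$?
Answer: $-474813992205$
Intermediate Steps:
$H = -474814616458$ ($H = \left(-446134\right) 1064287 = -474814616458$)
$H - -624253 = -474814616458 - -624253 = -474814616458 + 624253 = -474813992205$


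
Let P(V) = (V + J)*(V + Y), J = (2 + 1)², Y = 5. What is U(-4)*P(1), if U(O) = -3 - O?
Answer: 60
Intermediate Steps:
J = 9 (J = 3² = 9)
P(V) = (5 + V)*(9 + V) (P(V) = (V + 9)*(V + 5) = (9 + V)*(5 + V) = (5 + V)*(9 + V))
U(-4)*P(1) = (-3 - 1*(-4))*(45 + 1² + 14*1) = (-3 + 4)*(45 + 1 + 14) = 1*60 = 60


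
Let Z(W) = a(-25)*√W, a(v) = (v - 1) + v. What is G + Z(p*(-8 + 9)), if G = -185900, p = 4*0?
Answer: -185900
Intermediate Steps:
p = 0
a(v) = -1 + 2*v (a(v) = (-1 + v) + v = -1 + 2*v)
Z(W) = -51*√W (Z(W) = (-1 + 2*(-25))*√W = (-1 - 50)*√W = -51*√W)
G + Z(p*(-8 + 9)) = -185900 - 51*√(0*(-8 + 9)) = -185900 - 51*√(0*1) = -185900 - 51*√0 = -185900 - 51*0 = -185900 + 0 = -185900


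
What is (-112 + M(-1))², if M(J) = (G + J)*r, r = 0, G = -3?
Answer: 12544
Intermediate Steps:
M(J) = 0 (M(J) = (-3 + J)*0 = 0)
(-112 + M(-1))² = (-112 + 0)² = (-112)² = 12544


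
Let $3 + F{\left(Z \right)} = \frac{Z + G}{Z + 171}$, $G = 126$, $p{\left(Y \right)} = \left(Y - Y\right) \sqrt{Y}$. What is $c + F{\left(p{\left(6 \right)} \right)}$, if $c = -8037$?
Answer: $- \frac{152746}{19} \approx -8039.3$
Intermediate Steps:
$p{\left(Y \right)} = 0$ ($p{\left(Y \right)} = 0 \sqrt{Y} = 0$)
$F{\left(Z \right)} = -3 + \frac{126 + Z}{171 + Z}$ ($F{\left(Z \right)} = -3 + \frac{Z + 126}{Z + 171} = -3 + \frac{126 + Z}{171 + Z}$)
$c + F{\left(p{\left(6 \right)} \right)} = -8037 + \frac{-387 - 0}{171 + 0} = -8037 + \frac{-387 + 0}{171} = -8037 + \frac{1}{171} \left(-387\right) = -8037 - \frac{43}{19} = - \frac{152746}{19}$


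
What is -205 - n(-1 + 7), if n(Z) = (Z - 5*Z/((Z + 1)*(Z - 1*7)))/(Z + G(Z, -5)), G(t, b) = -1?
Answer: -7247/35 ≈ -207.06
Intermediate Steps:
n(Z) = (Z - 5*Z/((1 + Z)*(-7 + Z)))/(-1 + Z) (n(Z) = (Z - 5*Z/((Z + 1)*(Z - 1*7)))/(Z - 1) = (Z - 5*Z/((1 + Z)*(Z - 7)))/(-1 + Z) = (Z - 5*Z/((1 + Z)*(-7 + Z)))/(-1 + Z))
-205 - n(-1 + 7) = -205 - (-1 + 7)*(-12 + (-1 + 7)² - 6*(-1 + 7))/(7 + (-1 + 7)³ - (-1 + 7) - 7*(-1 + 7)²) = -205 - 6*(-12 + 6² - 6*6)/(7 + 6³ - 1*6 - 7*6²) = -205 - 6*(-12 + 36 - 36)/(7 + 216 - 6 - 7*36) = -205 - 6*(-12)/(7 + 216 - 6 - 252) = -205 - 6*(-12)/(-35) = -205 - 6*(-1)*(-12)/35 = -205 - 1*72/35 = -205 - 72/35 = -7247/35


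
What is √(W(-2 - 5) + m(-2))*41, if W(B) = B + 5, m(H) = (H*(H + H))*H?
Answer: 123*I*√2 ≈ 173.95*I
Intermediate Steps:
m(H) = 2*H³ (m(H) = (H*(2*H))*H = (2*H²)*H = 2*H³)
W(B) = 5 + B
√(W(-2 - 5) + m(-2))*41 = √((5 + (-2 - 5)) + 2*(-2)³)*41 = √((5 - 7) + 2*(-8))*41 = √(-2 - 16)*41 = √(-18)*41 = (3*I*√2)*41 = 123*I*√2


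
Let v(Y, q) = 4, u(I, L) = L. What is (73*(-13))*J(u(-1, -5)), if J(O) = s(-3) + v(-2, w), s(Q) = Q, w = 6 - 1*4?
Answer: -949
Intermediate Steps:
w = 2 (w = 6 - 4 = 2)
J(O) = 1 (J(O) = -3 + 4 = 1)
(73*(-13))*J(u(-1, -5)) = (73*(-13))*1 = -949*1 = -949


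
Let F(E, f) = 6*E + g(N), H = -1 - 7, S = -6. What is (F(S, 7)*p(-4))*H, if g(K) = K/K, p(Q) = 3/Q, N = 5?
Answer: -210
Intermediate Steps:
g(K) = 1
H = -8
F(E, f) = 1 + 6*E (F(E, f) = 6*E + 1 = 1 + 6*E)
(F(S, 7)*p(-4))*H = ((1 + 6*(-6))*(3/(-4)))*(-8) = ((1 - 36)*(3*(-¼)))*(-8) = -35*(-¾)*(-8) = (105/4)*(-8) = -210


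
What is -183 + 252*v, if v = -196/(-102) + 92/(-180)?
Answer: 14657/85 ≈ 172.44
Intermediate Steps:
v = 1079/765 (v = -196*(-1/102) + 92*(-1/180) = 98/51 - 23/45 = 1079/765 ≈ 1.4105)
-183 + 252*v = -183 + 252*(1079/765) = -183 + 30212/85 = 14657/85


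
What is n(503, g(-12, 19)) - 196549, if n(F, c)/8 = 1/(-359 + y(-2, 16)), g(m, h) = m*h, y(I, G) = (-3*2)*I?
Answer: -68202511/347 ≈ -1.9655e+5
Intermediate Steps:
y(I, G) = -6*I
g(m, h) = h*m
n(F, c) = -8/347 (n(F, c) = 8/(-359 - 6*(-2)) = 8/(-359 + 12) = 8/(-347) = 8*(-1/347) = -8/347)
n(503, g(-12, 19)) - 196549 = -8/347 - 196549 = -68202511/347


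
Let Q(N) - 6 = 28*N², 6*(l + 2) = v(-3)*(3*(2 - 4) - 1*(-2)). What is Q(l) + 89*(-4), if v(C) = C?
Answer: -350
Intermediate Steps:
l = 0 (l = -2 + (-3*(3*(2 - 4) - 1*(-2)))/6 = -2 + (-3*(3*(-2) + 2))/6 = -2 + (-3*(-6 + 2))/6 = -2 + (-3*(-4))/6 = -2 + (⅙)*12 = -2 + 2 = 0)
Q(N) = 6 + 28*N²
Q(l) + 89*(-4) = (6 + 28*0²) + 89*(-4) = (6 + 28*0) - 356 = (6 + 0) - 356 = 6 - 356 = -350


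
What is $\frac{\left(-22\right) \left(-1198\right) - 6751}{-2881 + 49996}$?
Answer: $\frac{1307}{3141} \approx 0.41611$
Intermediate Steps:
$\frac{\left(-22\right) \left(-1198\right) - 6751}{-2881 + 49996} = \frac{26356 - 6751}{47115} = 19605 \cdot \frac{1}{47115} = \frac{1307}{3141}$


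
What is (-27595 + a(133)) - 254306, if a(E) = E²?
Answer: -264212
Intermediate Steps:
(-27595 + a(133)) - 254306 = (-27595 + 133²) - 254306 = (-27595 + 17689) - 254306 = -9906 - 254306 = -264212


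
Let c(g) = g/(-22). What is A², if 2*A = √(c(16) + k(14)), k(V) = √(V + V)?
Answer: -2/11 + √7/2 ≈ 1.1411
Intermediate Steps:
k(V) = √2*√V (k(V) = √(2*V) = √2*√V)
c(g) = -g/22 (c(g) = g*(-1/22) = -g/22)
A = √(-8/11 + 2*√7)/2 (A = √(-1/22*16 + √2*√14)/2 = √(-8/11 + 2*√7)/2 ≈ 1.0682)
A² = (√(-88 + 242*√7)/22)² = -2/11 + √7/2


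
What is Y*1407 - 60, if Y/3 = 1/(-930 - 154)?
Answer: -69261/1084 ≈ -63.894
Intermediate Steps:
Y = -3/1084 (Y = 3/(-930 - 154) = 3/(-1084) = 3*(-1/1084) = -3/1084 ≈ -0.0027675)
Y*1407 - 60 = -3/1084*1407 - 60 = -4221/1084 - 60 = -69261/1084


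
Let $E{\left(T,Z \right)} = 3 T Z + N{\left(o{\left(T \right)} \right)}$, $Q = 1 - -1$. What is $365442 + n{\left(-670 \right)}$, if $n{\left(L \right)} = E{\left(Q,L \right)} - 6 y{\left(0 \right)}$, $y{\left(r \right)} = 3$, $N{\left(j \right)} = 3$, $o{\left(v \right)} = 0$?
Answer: $361407$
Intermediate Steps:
$Q = 2$ ($Q = 1 + 1 = 2$)
$E{\left(T,Z \right)} = 3 + 3 T Z$ ($E{\left(T,Z \right)} = 3 T Z + 3 = 3 + 3 T Z$)
$n{\left(L \right)} = -15 + 6 L$ ($n{\left(L \right)} = \left(3 + 3 \cdot 2 L\right) - 18 = \left(3 + 6 L\right) - 18 = -15 + 6 L$)
$365442 + n{\left(-670 \right)} = 365442 + \left(-15 + 6 \left(-670\right)\right) = 365442 - 4035 = 361407$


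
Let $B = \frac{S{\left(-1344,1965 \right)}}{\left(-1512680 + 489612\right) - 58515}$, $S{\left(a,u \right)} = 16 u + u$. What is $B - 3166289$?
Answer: $- \frac{3424604388892}{1081583} \approx -3.1663 \cdot 10^{6}$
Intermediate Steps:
$S{\left(a,u \right)} = 17 u$
$B = - \frac{33405}{1081583}$ ($B = \frac{17 \cdot 1965}{\left(-1512680 + 489612\right) - 58515} = \frac{33405}{-1023068 - 58515} = \frac{33405}{-1081583} = 33405 \left(- \frac{1}{1081583}\right) = - \frac{33405}{1081583} \approx -0.030885$)
$B - 3166289 = - \frac{33405}{1081583} - 3166289 = - \frac{3424604388892}{1081583}$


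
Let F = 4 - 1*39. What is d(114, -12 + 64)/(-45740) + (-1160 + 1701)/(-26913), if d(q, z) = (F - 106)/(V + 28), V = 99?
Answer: -3138863447/156337078740 ≈ -0.020078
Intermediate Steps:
F = -35 (F = 4 - 39 = -35)
d(q, z) = -141/127 (d(q, z) = (-35 - 106)/(99 + 28) = -141/127)
d(114, -12 + 64)/(-45740) + (-1160 + 1701)/(-26913) = -141/127/(-45740) + (-1160 + 1701)/(-26913) = -141/127*(-1/45740) + 541*(-1/26913) = 141/5808980 - 541/26913 = -3138863447/156337078740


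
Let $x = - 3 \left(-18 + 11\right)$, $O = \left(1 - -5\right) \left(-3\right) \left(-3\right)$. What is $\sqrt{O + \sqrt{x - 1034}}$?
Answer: $\sqrt{54 + i \sqrt{1013}} \approx 7.6381 + 2.0835 i$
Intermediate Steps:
$O = 54$ ($O = \left(1 + 5\right) \left(-3\right) \left(-3\right) = 6 \left(-3\right) \left(-3\right) = \left(-18\right) \left(-3\right) = 54$)
$x = 21$ ($x = \left(-3\right) \left(-7\right) = 21$)
$\sqrt{O + \sqrt{x - 1034}} = \sqrt{54 + \sqrt{21 - 1034}} = \sqrt{54 + \sqrt{-1013}} = \sqrt{54 + i \sqrt{1013}}$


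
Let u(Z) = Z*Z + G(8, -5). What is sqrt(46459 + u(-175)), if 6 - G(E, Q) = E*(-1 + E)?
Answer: sqrt(77034) ≈ 277.55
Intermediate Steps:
G(E, Q) = 6 - E*(-1 + E)
u(Z) = -50 + Z**2 (u(Z) = Z*Z + (6 + 8 - 1*8**2) = Z**2 + (6 + 8 - 1*64) = Z**2 + (6 + 8 - 64) = Z**2 - 50 = -50 + Z**2)
sqrt(46459 + u(-175)) = sqrt(46459 + (-50 + (-175)**2)) = sqrt(46459 + (-50 + 30625)) = sqrt(46459 + 30575) = sqrt(77034)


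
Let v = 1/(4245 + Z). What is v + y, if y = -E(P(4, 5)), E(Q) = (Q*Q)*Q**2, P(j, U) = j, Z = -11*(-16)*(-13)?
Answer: -500991/1957 ≈ -256.00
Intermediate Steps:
Z = -2288 (Z = 176*(-13) = -2288)
v = 1/1957 (v = 1/(4245 - 2288) = 1/1957 ≈ 0.00051099)
E(Q) = Q**4 (E(Q) = Q**2*Q**2 = Q**4)
y = -256 (y = -1*4**4 = -1*256 = -256)
v + y = 1/1957 - 256 = -500991/1957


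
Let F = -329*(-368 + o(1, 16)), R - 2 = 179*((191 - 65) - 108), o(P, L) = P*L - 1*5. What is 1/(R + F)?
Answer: 1/120677 ≈ 8.2866e-6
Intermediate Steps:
o(P, L) = -5 + L*P (o(P, L) = L*P - 5 = -5 + L*P)
R = 3224 (R = 2 + 179*((191 - 65) - 108) = 2 + 179*(126 - 108) = 2 + 179*18 = 2 + 3222 = 3224)
F = 117453 (F = -329*(-368 + (-5 + 16*1)) = -329*(-368 + (-5 + 16)) = -329*(-368 + 11) = -329*(-357) = 117453)
1/(R + F) = 1/(3224 + 117453) = 1/120677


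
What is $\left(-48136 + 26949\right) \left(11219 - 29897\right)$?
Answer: $395730786$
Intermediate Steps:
$\left(-48136 + 26949\right) \left(11219 - 29897\right) = \left(-21187\right) \left(-18678\right) = 395730786$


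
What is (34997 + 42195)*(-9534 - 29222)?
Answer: -2991653152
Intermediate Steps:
(34997 + 42195)*(-9534 - 29222) = 77192*(-38756) = -2991653152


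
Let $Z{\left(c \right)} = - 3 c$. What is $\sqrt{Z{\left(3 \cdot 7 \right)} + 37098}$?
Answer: $3 \sqrt{4115} \approx 192.44$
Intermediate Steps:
$\sqrt{Z{\left(3 \cdot 7 \right)} + 37098} = \sqrt{- 3 \cdot 3 \cdot 7 + 37098} = \sqrt{\left(-3\right) 21 + 37098} = \sqrt{-63 + 37098} = \sqrt{37035} = 3 \sqrt{4115}$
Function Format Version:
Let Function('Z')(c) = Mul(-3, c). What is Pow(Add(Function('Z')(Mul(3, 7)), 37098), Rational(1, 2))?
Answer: Mul(3, Pow(4115, Rational(1, 2))) ≈ 192.44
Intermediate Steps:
Pow(Add(Function('Z')(Mul(3, 7)), 37098), Rational(1, 2)) = Pow(Add(Mul(-3, Mul(3, 7)), 37098), Rational(1, 2)) = Pow(Add(Mul(-3, 21), 37098), Rational(1, 2)) = Pow(Add(-63, 37098), Rational(1, 2)) = Pow(37035, Rational(1, 2)) = Mul(3, Pow(4115, Rational(1, 2)))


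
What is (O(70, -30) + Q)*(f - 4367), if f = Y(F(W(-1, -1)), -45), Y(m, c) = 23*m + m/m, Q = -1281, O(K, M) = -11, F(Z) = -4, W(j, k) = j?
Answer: 5759736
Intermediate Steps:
Y(m, c) = 1 + 23*m (Y(m, c) = 23*m + 1 = 1 + 23*m)
f = -91 (f = 1 + 23*(-4) = 1 - 92 = -91)
(O(70, -30) + Q)*(f - 4367) = (-11 - 1281)*(-91 - 4367) = -1292*(-4458) = 5759736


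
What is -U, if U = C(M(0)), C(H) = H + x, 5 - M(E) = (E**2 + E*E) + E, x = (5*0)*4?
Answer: -5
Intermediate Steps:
x = 0 (x = 0*4 = 0)
M(E) = 5 - E - 2*E**2 (M(E) = 5 - ((E**2 + E*E) + E) = 5 - ((E**2 + E**2) + E) = 5 - (2*E**2 + E) = 5 - (E + 2*E**2) = 5 + (-E - 2*E**2) = 5 - E - 2*E**2)
C(H) = H (C(H) = H + 0 = H)
U = 5 (U = 5 - 1*0 - 2*0**2 = 5 + 0 - 2*0 = 5 + 0 + 0 = 5)
-U = -1*5 = -5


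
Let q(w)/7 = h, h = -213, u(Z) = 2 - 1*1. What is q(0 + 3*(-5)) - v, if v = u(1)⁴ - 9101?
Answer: 7609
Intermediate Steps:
u(Z) = 1 (u(Z) = 2 - 1 = 1)
q(w) = -1491 (q(w) = 7*(-213) = -1491)
v = -9100 (v = 1⁴ - 9101 = 1 - 9101 = -9100)
q(0 + 3*(-5)) - v = -1491 - 1*(-9100) = -1491 + 9100 = 7609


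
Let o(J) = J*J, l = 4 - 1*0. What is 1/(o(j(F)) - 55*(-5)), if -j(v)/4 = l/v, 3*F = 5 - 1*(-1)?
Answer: 1/339 ≈ 0.0029499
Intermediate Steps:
l = 4 (l = 4 + 0 = 4)
F = 2 (F = (5 - 1*(-1))/3 = (5 + 1)/3 = (⅓)*6 = 2)
j(v) = -16/v
o(J) = J²
1/(o(j(F)) - 55*(-5)) = 1/((-16/2)² - 55*(-5)) = 1/((-16*½)² + 275) = 1/((-8)² + 275) = 1/(64 + 275) = 1/339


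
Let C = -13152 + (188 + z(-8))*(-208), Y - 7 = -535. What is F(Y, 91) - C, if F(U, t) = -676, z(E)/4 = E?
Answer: 44924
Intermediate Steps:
Y = -528 (Y = 7 - 535 = -528)
z(E) = 4*E
C = -45600 (C = -13152 + (188 + 4*(-8))*(-208) = -13152 + (188 - 32)*(-208) = -13152 + 156*(-208) = -13152 - 32448 = -45600)
F(Y, 91) - C = -676 - 1*(-45600) = -676 + 45600 = 44924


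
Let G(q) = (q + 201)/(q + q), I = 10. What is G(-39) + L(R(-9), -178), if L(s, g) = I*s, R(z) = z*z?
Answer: 10503/13 ≈ 807.92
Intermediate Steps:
R(z) = z²
L(s, g) = 10*s
G(q) = (201 + q)/(2*q) (G(q) = (201 + q)/((2*q)) = (201 + q)*(1/(2*q)) = (201 + q)/(2*q))
G(-39) + L(R(-9), -178) = (½)*(201 - 39)/(-39) + 10*(-9)² = (½)*(-1/39)*162 + 10*81 = -27/13 + 810 = 10503/13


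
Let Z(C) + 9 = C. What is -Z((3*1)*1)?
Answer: 6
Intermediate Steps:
Z(C) = -9 + C
-Z((3*1)*1) = -(-9 + (3*1)*1) = -(-9 + 3*1) = -(-9 + 3) = -1*(-6) = 6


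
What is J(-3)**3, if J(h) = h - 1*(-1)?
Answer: -8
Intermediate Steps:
J(h) = 1 + h (J(h) = h + 1 = 1 + h)
J(-3)**3 = (1 - 3)**3 = (-2)**3 = -8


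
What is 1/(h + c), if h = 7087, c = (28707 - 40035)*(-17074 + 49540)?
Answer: -1/367767761 ≈ -2.7191e-9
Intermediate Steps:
c = -367774848 (c = -11328*32466 = -367774848)
1/(h + c) = 1/(7087 - 367774848) = 1/(-367767761) = -1/367767761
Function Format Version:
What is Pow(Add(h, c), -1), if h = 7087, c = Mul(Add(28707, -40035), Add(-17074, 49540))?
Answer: Rational(-1, 367767761) ≈ -2.7191e-9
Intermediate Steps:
c = -367774848 (c = Mul(-11328, 32466) = -367774848)
Pow(Add(h, c), -1) = Pow(Add(7087, -367774848), -1) = Pow(-367767761, -1) = Rational(-1, 367767761)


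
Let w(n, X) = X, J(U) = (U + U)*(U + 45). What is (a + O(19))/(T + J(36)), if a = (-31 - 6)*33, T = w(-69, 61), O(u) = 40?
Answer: -1181/5893 ≈ -0.20041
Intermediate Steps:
J(U) = 2*U*(45 + U) (J(U) = (2*U)*(45 + U) = 2*U*(45 + U))
T = 61
a = -1221 (a = -37*33 = -1221)
(a + O(19))/(T + J(36)) = (-1221 + 40)/(61 + 2*36*(45 + 36)) = -1181/(61 + 2*36*81) = -1181/(61 + 5832) = -1181/5893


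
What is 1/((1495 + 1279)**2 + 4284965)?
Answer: 1/11980041 ≈ 8.3472e-8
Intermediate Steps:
1/((1495 + 1279)**2 + 4284965) = 1/(2774**2 + 4284965) = 1/(7695076 + 4284965) = 1/11980041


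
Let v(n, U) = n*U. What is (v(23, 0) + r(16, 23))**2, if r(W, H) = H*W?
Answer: 135424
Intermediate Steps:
v(n, U) = U*n
(v(23, 0) + r(16, 23))**2 = (0*23 + 23*16)**2 = (0 + 368)**2 = 368**2 = 135424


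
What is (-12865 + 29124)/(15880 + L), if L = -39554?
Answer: -16259/23674 ≈ -0.68679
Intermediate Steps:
(-12865 + 29124)/(15880 + L) = (-12865 + 29124)/(15880 - 39554) = 16259/(-23674) = 16259*(-1/23674) = -16259/23674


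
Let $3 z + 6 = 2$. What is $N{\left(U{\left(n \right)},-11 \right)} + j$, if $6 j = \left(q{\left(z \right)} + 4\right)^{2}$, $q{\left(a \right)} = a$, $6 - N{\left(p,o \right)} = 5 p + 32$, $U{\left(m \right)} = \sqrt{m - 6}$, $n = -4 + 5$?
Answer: $- \frac{670}{27} - 5 i \sqrt{5} \approx -24.815 - 11.18 i$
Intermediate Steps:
$n = 1$
$z = - \frac{4}{3}$ ($z = -2 + \frac{1}{3} \cdot 2 = -2 + \frac{2}{3} = - \frac{4}{3} \approx -1.3333$)
$U{\left(m \right)} = \sqrt{-6 + m}$
$N{\left(p,o \right)} = -26 - 5 p$ ($N{\left(p,o \right)} = 6 - \left(5 p + 32\right) = 6 - \left(32 + 5 p\right) = -26 - 5 p$)
$j = \frac{32}{27}$ ($j = \frac{\left(- \frac{4}{3} + 4\right)^{2}}{6} = \frac{\left(\frac{8}{3}\right)^{2}}{6} = \frac{1}{6} \cdot \frac{64}{9} = \frac{32}{27} \approx 1.1852$)
$N{\left(U{\left(n \right)},-11 \right)} + j = \left(-26 - 5 \sqrt{-6 + 1}\right) + \frac{32}{27} = \left(-26 - 5 \sqrt{-5}\right) + \frac{32}{27} = \left(-26 - 5 i \sqrt{5}\right) + \frac{32}{27} = - \frac{670}{27} - 5 i \sqrt{5}$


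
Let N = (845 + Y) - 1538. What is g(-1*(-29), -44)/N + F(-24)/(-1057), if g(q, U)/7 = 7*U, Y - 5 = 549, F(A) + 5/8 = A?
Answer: 18258519/1175384 ≈ 15.534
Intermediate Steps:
F(A) = -5/8 + A
Y = 554 (Y = 5 + 549 = 554)
g(q, U) = 49*U (g(q, U) = 7*(7*U) = 49*U)
N = -139 (N = (845 + 554) - 1538 = 1399 - 1538 = -139)
g(-1*(-29), -44)/N + F(-24)/(-1057) = (49*(-44))/(-139) + (-5/8 - 24)/(-1057) = -2156*(-1/139) - 197/8*(-1/1057) = 2156/139 + 197/8456 = 18258519/1175384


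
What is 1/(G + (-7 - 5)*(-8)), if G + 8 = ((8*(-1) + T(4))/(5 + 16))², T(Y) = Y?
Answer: 441/38824 ≈ 0.011359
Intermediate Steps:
G = -3512/441 (G = -8 + ((8*(-1) + 4)/(5 + 16))² = -8 + ((-8 + 4)/21)² = -8 + (-4*1/21)² = -8 + (-4/21)² = -8 + 16/441 = -3512/441 ≈ -7.9637)
1/(G + (-7 - 5)*(-8)) = 1/(-3512/441 + (-7 - 5)*(-8)) = 1/(-3512/441 - 12*(-8)) = 1/(-3512/441 + 96) = 1/(38824/441) = 441/38824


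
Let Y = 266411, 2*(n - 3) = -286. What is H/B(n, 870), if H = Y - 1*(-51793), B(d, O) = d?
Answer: -79551/35 ≈ -2272.9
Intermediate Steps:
n = -140 (n = 3 + (½)*(-286) = 3 - 143 = -140)
H = 318204 (H = 266411 - 1*(-51793) = 266411 + 51793 = 318204)
H/B(n, 870) = 318204/(-140) = 318204*(-1/140) = -79551/35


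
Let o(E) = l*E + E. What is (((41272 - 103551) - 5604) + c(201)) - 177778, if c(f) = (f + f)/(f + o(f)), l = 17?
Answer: -4667557/19 ≈ -2.4566e+5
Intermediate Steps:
o(E) = 18*E (o(E) = 17*E + E = 18*E)
c(f) = 2/19 (c(f) = (f + f)/(f + 18*f) = (2*f)/((19*f)) = (2*f)*(1/(19*f)) = 2/19)
(((41272 - 103551) - 5604) + c(201)) - 177778 = (((41272 - 103551) - 5604) + 2/19) - 177778 = ((-62279 - 5604) + 2/19) - 177778 = (-67883 + 2/19) - 177778 = -1289775/19 - 177778 = -4667557/19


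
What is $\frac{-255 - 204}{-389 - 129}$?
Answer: $\frac{459}{518} \approx 0.8861$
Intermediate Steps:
$\frac{-255 - 204}{-389 - 129} = - \frac{459}{-518} = \left(-459\right) \left(- \frac{1}{518}\right) = \frac{459}{518}$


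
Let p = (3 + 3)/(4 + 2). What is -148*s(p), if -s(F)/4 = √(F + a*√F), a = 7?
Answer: 1184*√2 ≈ 1674.4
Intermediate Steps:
p = 1 (p = 6/6 = 6*(⅙) = 1)
s(F) = -4*√(F + 7*√F)
-148*s(p) = -(-592)*√(1 + 7*√1) = -(-592)*√(1 + 7*1) = -(-592)*√(1 + 7) = -(-592)*√8 = -(-592)*2*√2 = -(-1184)*√2 = 1184*√2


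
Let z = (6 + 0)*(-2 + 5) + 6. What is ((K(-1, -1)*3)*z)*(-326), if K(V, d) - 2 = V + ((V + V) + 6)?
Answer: -117360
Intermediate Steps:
K(V, d) = 8 + 3*V (K(V, d) = 2 + (V + ((V + V) + 6)) = 2 + (V + (2*V + 6)) = 2 + (V + (6 + 2*V)) = 2 + (6 + 3*V) = 8 + 3*V)
z = 24 (z = 6*3 + 6 = 18 + 6 = 24)
((K(-1, -1)*3)*z)*(-326) = (((8 + 3*(-1))*3)*24)*(-326) = (((8 - 3)*3)*24)*(-326) = ((5*3)*24)*(-326) = (15*24)*(-326) = 360*(-326) = -117360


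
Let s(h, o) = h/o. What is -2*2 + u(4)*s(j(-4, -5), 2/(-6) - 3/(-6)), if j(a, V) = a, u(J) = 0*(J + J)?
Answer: -4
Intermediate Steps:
u(J) = 0 (u(J) = 0*(2*J) = 0)
-2*2 + u(4)*s(j(-4, -5), 2/(-6) - 3/(-6)) = -2*2 + 0*(-4/(2/(-6) - 3/(-6))) = -4 + 0*(-4/(2*(-1/6) - 3*(-1/6))) = -4 + 0*(-4/(-1/3 + 1/2)) = -4 + 0*(-4/1/6) = -4 + 0*(-4*6) = -4 + 0*(-24) = -4 + 0 = -4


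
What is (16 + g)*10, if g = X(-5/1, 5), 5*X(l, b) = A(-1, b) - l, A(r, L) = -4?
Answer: 162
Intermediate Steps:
X(l, b) = -⅘ - l/5 (X(l, b) = (-4 - l)/5 = -⅘ - l/5)
g = ⅕ (g = -⅘ - (-1)/1 = -⅘ - (-1) = -⅘ - ⅕*(-5) = -⅘ + 1 = ⅕ ≈ 0.20000)
(16 + g)*10 = (16 + ⅕)*10 = (81/5)*10 = 162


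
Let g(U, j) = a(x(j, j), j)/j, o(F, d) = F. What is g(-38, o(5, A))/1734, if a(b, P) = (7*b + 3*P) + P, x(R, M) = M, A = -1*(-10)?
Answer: 11/1734 ≈ 0.0063437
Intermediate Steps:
A = 10
a(b, P) = 4*P + 7*b (a(b, P) = (3*P + 7*b) + P = 4*P + 7*b)
g(U, j) = 11 (g(U, j) = (4*j + 7*j)/j = (11*j)/j = 11)
g(-38, o(5, A))/1734 = 11/1734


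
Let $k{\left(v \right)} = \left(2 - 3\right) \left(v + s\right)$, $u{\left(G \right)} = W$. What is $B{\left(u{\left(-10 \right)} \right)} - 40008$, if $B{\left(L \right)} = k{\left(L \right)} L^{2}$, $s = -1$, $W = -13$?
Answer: $-37642$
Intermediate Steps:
$u{\left(G \right)} = -13$
$k{\left(v \right)} = 1 - v$ ($k{\left(v \right)} = \left(2 - 3\right) \left(v - 1\right) = - (-1 + v) = 1 - v$)
$B{\left(L \right)} = L^{2} \left(1 - L\right)$ ($B{\left(L \right)} = \left(1 - L\right) L^{2} = L^{2} \left(1 - L\right)$)
$B{\left(u{\left(-10 \right)} \right)} - 40008 = \left(-13\right)^{2} \left(1 - -13\right) - 40008 = 169 \left(1 + 13\right) - 40008 = 169 \cdot 14 - 40008 = 2366 - 40008 = -37642$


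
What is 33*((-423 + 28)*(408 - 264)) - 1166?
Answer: -1878206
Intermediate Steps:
33*((-423 + 28)*(408 - 264)) - 1166 = 33*(-395*144) - 1166 = 33*(-56880) - 1166 = -1877040 - 1166 = -1878206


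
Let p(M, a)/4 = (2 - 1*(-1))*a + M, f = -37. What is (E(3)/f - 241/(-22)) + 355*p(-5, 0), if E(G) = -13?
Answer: -5770197/814 ≈ -7088.7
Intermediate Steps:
p(M, a) = 4*M + 12*a (p(M, a) = 4*((2 - 1*(-1))*a + M) = 4*((2 + 1)*a + M) = 4*(3*a + M) = 4*(M + 3*a) = 4*M + 12*a)
(E(3)/f - 241/(-22)) + 355*p(-5, 0) = (-13/(-37) - 241/(-22)) + 355*(4*(-5) + 12*0) = (-13*(-1/37) - 241*(-1/22)) + 355*(-20 + 0) = (13/37 + 241/22) + 355*(-20) = 9203/814 - 7100 = -5770197/814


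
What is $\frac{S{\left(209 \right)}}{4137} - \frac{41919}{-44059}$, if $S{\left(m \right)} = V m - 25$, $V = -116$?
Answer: $- \frac{127978424}{26038869} \approx -4.9149$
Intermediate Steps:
$S{\left(m \right)} = -25 - 116 m$ ($S{\left(m \right)} = - 116 m - 25 = -25 - 116 m$)
$\frac{S{\left(209 \right)}}{4137} - \frac{41919}{-44059} = \frac{-25 - 24244}{4137} - \frac{41919}{-44059} = \left(-25 - 24244\right) \frac{1}{4137} - - \frac{41919}{44059} = \left(-24269\right) \frac{1}{4137} + \frac{41919}{44059} = - \frac{3467}{591} + \frac{41919}{44059} = - \frac{127978424}{26038869}$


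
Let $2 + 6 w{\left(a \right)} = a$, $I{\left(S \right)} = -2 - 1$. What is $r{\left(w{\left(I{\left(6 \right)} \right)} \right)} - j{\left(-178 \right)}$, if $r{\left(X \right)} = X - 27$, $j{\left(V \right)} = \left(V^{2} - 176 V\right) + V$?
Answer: $- \frac{377171}{6} \approx -62862.0$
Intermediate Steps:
$I{\left(S \right)} = -3$
$w{\left(a \right)} = - \frac{1}{3} + \frac{a}{6}$
$j{\left(V \right)} = V^{2} - 175 V$
$r{\left(X \right)} = -27 + X$ ($r{\left(X \right)} = X - 27 = -27 + X$)
$r{\left(w{\left(I{\left(6 \right)} \right)} \right)} - j{\left(-178 \right)} = \left(-27 + \left(- \frac{1}{3} + \frac{1}{6} \left(-3\right)\right)\right) - - 178 \left(-175 - 178\right) = \left(-27 - \frac{5}{6}\right) - \left(-178\right) \left(-353\right) = \left(-27 - \frac{5}{6}\right) - 62834 = - \frac{167}{6} - 62834 = - \frac{377171}{6}$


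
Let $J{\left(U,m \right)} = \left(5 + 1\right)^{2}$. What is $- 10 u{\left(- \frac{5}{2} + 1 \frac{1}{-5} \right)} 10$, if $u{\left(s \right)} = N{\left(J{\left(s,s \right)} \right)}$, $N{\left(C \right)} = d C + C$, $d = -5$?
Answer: $14400$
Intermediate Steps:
$J{\left(U,m \right)} = 36$ ($J{\left(U,m \right)} = 6^{2} = 36$)
$N{\left(C \right)} = - 4 C$ ($N{\left(C \right)} = - 5 C + C = - 4 C$)
$u{\left(s \right)} = -144$ ($u{\left(s \right)} = \left(-4\right) 36 = -144$)
$- 10 u{\left(- \frac{5}{2} + 1 \frac{1}{-5} \right)} 10 = \left(-10\right) \left(-144\right) 10 = 1440 \cdot 10 = 14400$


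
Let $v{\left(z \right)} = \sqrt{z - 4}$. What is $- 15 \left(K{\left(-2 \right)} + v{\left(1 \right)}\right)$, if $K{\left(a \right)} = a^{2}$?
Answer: $-60 - 15 i \sqrt{3} \approx -60.0 - 25.981 i$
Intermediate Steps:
$v{\left(z \right)} = \sqrt{-4 + z}$
$- 15 \left(K{\left(-2 \right)} + v{\left(1 \right)}\right) = - 15 \left(\left(-2\right)^{2} + \sqrt{-4 + 1}\right) = - 15 \left(4 + \sqrt{-3}\right) = - 15 \left(4 + i \sqrt{3}\right) = -60 - 15 i \sqrt{3}$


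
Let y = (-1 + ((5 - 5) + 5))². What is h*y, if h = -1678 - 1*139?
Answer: -29072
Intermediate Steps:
h = -1817 (h = -1678 - 139 = -1817)
y = 16 (y = (-1 + (0 + 5))² = (-1 + 5)² = 4² = 16)
h*y = -1817*16 = -29072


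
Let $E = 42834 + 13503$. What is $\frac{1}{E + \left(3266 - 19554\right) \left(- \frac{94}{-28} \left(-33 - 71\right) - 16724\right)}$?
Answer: $\frac{7}{1947005815} \approx 3.5953 \cdot 10^{-9}$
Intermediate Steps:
$E = 56337$
$\frac{1}{E + \left(3266 - 19554\right) \left(- \frac{94}{-28} \left(-33 - 71\right) - 16724\right)} = \frac{1}{56337 + \left(3266 - 19554\right) \left(- \frac{94}{-28} \left(-33 - 71\right) - 16724\right)} = \frac{1}{56337 - 16288 \left(\left(-94\right) \left(- \frac{1}{28}\right) \left(-104\right) - 16724\right)} = \frac{1}{56337 - 16288 \left(\frac{47}{14} \left(-104\right) - 16724\right)} = \frac{1}{56337 - 16288 \left(- \frac{2444}{7} - 16724\right)} = \frac{1}{56337 - - \frac{1946611456}{7}} = \frac{1}{56337 + \frac{1946611456}{7}} = \frac{1}{\frac{1947005815}{7}} = \frac{7}{1947005815}$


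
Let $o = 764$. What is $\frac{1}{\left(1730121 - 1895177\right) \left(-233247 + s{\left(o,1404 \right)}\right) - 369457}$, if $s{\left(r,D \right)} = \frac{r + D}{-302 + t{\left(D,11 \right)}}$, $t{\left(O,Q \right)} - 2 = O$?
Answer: $\frac{69}{2656370503787} \approx 2.5975 \cdot 10^{-11}$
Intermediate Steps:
$t{\left(O,Q \right)} = 2 + O$
$s{\left(r,D \right)} = \frac{D + r}{-300 + D}$ ($s{\left(r,D \right)} = \frac{r + D}{-302 + \left(2 + D\right)} = \frac{D + r}{-300 + D}$)
$\frac{1}{\left(1730121 - 1895177\right) \left(-233247 + s{\left(o,1404 \right)}\right) - 369457} = \frac{1}{\left(1730121 - 1895177\right) \left(-233247 + \frac{1404 + 764}{-300 + 1404}\right) - 369457} = \frac{1}{- 165056 \left(-233247 + \frac{1}{1104} \cdot 2168\right) - 369457} = \frac{1}{- 165056 \left(-233247 + \frac{271}{138}\right) - 369457} = \frac{1}{\left(-165056\right) \left(- \frac{32187815}{138}\right) - 369457} = \frac{1}{\frac{2656395996320}{69} - 369457} = \frac{1}{\frac{2656370503787}{69}} = \frac{69}{2656370503787}$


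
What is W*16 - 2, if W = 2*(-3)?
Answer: -98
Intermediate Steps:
W = -6
W*16 - 2 = -6*16 - 2 = -96 - 2 = -98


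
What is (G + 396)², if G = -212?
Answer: 33856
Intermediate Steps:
(G + 396)² = (-212 + 396)² = 184² = 33856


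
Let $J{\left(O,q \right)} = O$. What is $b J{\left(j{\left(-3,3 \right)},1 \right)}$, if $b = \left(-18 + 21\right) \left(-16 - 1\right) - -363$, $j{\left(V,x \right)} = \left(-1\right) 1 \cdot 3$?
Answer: $-936$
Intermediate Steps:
$j{\left(V,x \right)} = -3$ ($j{\left(V,x \right)} = \left(-1\right) 3 = -3$)
$b = 312$ ($b = 3 \left(-17\right) + 363 = -51 + 363 = 312$)
$b J{\left(j{\left(-3,3 \right)},1 \right)} = 312 \left(-3\right) = -936$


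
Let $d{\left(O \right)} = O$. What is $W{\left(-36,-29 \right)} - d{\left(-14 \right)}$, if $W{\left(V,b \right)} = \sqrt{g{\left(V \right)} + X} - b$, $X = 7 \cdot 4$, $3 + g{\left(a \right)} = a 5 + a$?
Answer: $43 + i \sqrt{191} \approx 43.0 + 13.82 i$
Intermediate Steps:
$g{\left(a \right)} = -3 + 6 a$ ($g{\left(a \right)} = -3 + \left(a 5 + a\right) = -3 + \left(5 a + a\right) = -3 + 6 a$)
$X = 28$
$W{\left(V,b \right)} = \sqrt{25 + 6 V} - b$ ($W{\left(V,b \right)} = \sqrt{\left(-3 + 6 V\right) + 28} - b = \sqrt{25 + 6 V} - b$)
$W{\left(-36,-29 \right)} - d{\left(-14 \right)} = \left(\sqrt{25 + 6 \left(-36\right)} - -29\right) - -14 = \left(\sqrt{25 - 216} + 29\right) + 14 = \left(\sqrt{-191} + 29\right) + 14 = \left(i \sqrt{191} + 29\right) + 14 = \left(29 + i \sqrt{191}\right) + 14 = 43 + i \sqrt{191}$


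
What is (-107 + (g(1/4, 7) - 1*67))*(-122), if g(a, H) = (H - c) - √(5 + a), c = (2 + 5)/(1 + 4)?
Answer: 102724/5 + 61*√21 ≈ 20824.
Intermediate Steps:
c = 7/5 ≈ 1.4000
g(a, H) = -7/5 + H - √(5 + a) (g(a, H) = (H - 1*7/5) - √(5 + a) = (H - 7/5) - √(5 + a) = (-7/5 + H) - √(5 + a) = -7/5 + H - √(5 + a))
(-107 + (g(1/4, 7) - 1*67))*(-122) = (-107 + ((-7/5 + 7 - √(5 + 1/4)) - 1*67))*(-122) = (-107 + ((-7/5 + 7 - √(5 + ¼)) - 67))*(-122) = (-107 + ((-7/5 + 7 - √(21/4)) - 67))*(-122) = (-107 + ((-7/5 + 7 - √21/2) - 67))*(-122) = (-107 + ((28/5 - √21/2) - 67))*(-122) = (-107 + (-307/5 - √21/2))*(-122) = (-842/5 - √21/2)*(-122) = 102724/5 + 61*√21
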